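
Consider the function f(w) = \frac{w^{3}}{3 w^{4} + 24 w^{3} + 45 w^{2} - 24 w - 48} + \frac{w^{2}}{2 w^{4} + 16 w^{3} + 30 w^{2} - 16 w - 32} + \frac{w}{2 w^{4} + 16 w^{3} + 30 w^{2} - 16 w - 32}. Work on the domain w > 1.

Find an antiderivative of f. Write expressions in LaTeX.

The denominator factors as 6 \left(w - 1\right) \left(w + 1\right) \left(w + 4\right)^{2}; partial fractions split f into directly integrable pieces: \frac{389}{1350 \left(w + 4\right)} - \frac{46}{45 \left(w + 4\right)^{2}} + \frac{1}{54 \left(w + 1\right)} + \frac{2}{75 \left(w - 1\right)}.
Check: d/dw[\frac{36 w \log{\left(w - 1 \right)} + 25 w \log{\left(w + 1 \right)} + 389 w \log{\left(w + 4 \right)} + 144 \log{\left(w - 1 \right)} + 100 \log{\left(w + 1 \right)} + 1556 \log{\left(w + 4 \right)} + 1380}{1350 \left(w + 4\right)}] = \frac{2 w^{3} + 3 w^{2} + 3 w}{6 w^{4} + 48 w^{3} + 90 w^{2} - 48 w - 96}, which equals f(w).

An antiderivative is F(w) = \frac{36 w \log{\left(w - 1 \right)} + 25 w \log{\left(w + 1 \right)} + 389 w \log{\left(w + 4 \right)} + 144 \log{\left(w - 1 \right)} + 100 \log{\left(w + 1 \right)} + 1556 \log{\left(w + 4 \right)} + 1380}{1350 \left(w + 4\right)}.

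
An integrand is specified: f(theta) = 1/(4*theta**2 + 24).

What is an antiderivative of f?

Differentiate the proposed F(theta) back; it has to land on f(theta) exactly.
Check: d/dtheta[sqrt(6)*atan(sqrt(6)*theta/6)/24] = 1/(4*theta**2 + 24) = f(theta).

An antiderivative is F(theta) = sqrt(6)*atan(sqrt(6)*theta/6)/24.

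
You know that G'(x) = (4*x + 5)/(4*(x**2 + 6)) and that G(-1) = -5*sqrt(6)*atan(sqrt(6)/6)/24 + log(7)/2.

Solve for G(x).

G(x) = log(x**2 + 6)/2 + 5*sqrt(6)*atan(sqrt(6)*x/6)/24

Any candidate G(x) must reproduce the stated G'(x) exactly.
A general antiderivative is log(x**2 + 6)/2 + 5*sqrt(6)*atan(sqrt(6)*x/6)/24 + C.
The condition gives C = -5*sqrt(6)*atan(sqrt(6)/6)/24 + log(7)/2 - (-5*sqrt(6)*atan(sqrt(6)/6)/24 + log(7)/2) = 0.
So G(x) = log(x**2 + 6)/2 + 5*sqrt(6)*atan(sqrt(6)*x/6)/24.
Check: d/dx[log(x**2 + 6)/2 + 5*sqrt(6)*atan(sqrt(6)*x/6)/24] = (4*x + 5)/(4*x**2 + 24), which equals G'(x).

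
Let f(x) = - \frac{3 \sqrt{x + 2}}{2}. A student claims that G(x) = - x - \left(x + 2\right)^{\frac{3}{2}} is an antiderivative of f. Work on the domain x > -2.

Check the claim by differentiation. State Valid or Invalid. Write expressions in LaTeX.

d/dx[G] = - \frac{3 \sqrt{x + 2}}{2} - 1
d/dx[G] - f(x) = -1 != 0.

Invalid: d/dx[G] - f = -1, which is not 0.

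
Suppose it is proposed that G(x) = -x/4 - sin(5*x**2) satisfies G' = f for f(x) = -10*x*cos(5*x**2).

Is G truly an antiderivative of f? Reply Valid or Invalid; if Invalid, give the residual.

d/dx[G] = -10*x*cos(5*x**2) - 1/4
d/dx[G] - f(x) = -1/4 != 0.

Invalid: d/dx[G] - f = -1/4, which is not 0.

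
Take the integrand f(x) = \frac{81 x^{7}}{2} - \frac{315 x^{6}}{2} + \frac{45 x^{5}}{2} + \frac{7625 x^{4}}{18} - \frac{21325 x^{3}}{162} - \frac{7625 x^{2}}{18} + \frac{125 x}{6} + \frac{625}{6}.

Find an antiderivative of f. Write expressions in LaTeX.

An antiderivative is F(x) = \frac{\left(9 x^{2} - 10 x - 15\right)^{4}}{1296}.

The substitution u = \frac{3 x^{2}}{2} - \frac{5 x}{3} - \frac{5}{2} works: f is exactly (dF/du)*(du/dx) for that inner function.
Check: d/dx[\frac{\left(9 x^{2} - 10 x - 15\right)^{4}}{1296}] = \frac{81 x^{7}}{2} - \frac{315 x^{6}}{2} + \frac{45 x^{5}}{2} + \frac{7625 x^{4}}{18} - \frac{21325 x^{3}}{162} - \frac{7625 x^{2}}{18} + \frac{125 x}{6} + \frac{625}{6} = f(x).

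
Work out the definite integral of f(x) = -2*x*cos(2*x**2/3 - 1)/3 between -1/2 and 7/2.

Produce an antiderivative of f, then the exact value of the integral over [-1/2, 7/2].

f matches the chain-rule pattern g'(h)*h' with inner function h(x) = 2*x**2/3 - 1; substituting u = h(x) collapses the integral.
F(x) = -sin(2*x**2/3 - 1)/2 is an antiderivative of f.
Check: d/dx[-sin(2*x**2/3 - 1)/2] = -2*x*cos(2*x**2/3 - 1)/3 = f(x).
F(7/2) = -sin(43/6)/2; F(-1/2) = sin(5/6)/2.
Integral = F(7/2) - F(-1/2) = -sin(43/6)/2 - sin(5/6)/2.

Antiderivative: F(x) = -sin(2*x**2/3 - 1)/2; value = -sin(43/6)/2 - sin(5/6)/2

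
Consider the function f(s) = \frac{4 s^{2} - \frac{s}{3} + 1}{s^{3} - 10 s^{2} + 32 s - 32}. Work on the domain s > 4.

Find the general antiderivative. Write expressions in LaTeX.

F(s) = \frac{- \left(s - 4\right) \log{\left(s - 4 \right)} + 49 \left(s - 4\right) \log{\left(s - 2 \right)} - 382}{12 \left(s - 4\right)} + C

The denominator factors as 3 \left(s - 4\right)^{2} \left(s - 2\right); partial fractions split f into directly integrable pieces: \frac{49}{12 \left(s - 2\right)} - \frac{1}{12 \left(s - 4\right)} + \frac{191}{6 \left(s - 4\right)^{2}}.
Check: d/ds[\frac{- \left(s - 4\right) \log{\left(s - 4 \right)} + 49 \left(s - 4\right) \log{\left(s - 2 \right)} - 382}{12 \left(s - 4\right)}] = \frac{12 s^{2} - s + 3}{3 s^{3} - 30 s^{2} + 96 s - 96}, which equals f(s).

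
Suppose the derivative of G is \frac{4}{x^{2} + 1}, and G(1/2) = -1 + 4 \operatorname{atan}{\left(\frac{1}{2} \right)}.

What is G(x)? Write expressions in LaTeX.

G(x) = 4 \operatorname{atan}{\left(x \right)} - 1

Check a candidate G(x) by differentiating: d/dx[G] must match the given G'(x).
A general antiderivative is 4 \operatorname{atan}{\left(x \right)} + C.
The condition gives C = -1 + 4 \operatorname{atan}{\left(\frac{1}{2} \right)} - (4 \operatorname{atan}{\left(\frac{1}{2} \right)}) = -1.
So G(x) = 4 \operatorname{atan}{\left(x \right)} - 1.
Check: d/dx[4 \operatorname{atan}{\left(x \right)} - 1] = \frac{4}{x^{2} + 1} = G'(x).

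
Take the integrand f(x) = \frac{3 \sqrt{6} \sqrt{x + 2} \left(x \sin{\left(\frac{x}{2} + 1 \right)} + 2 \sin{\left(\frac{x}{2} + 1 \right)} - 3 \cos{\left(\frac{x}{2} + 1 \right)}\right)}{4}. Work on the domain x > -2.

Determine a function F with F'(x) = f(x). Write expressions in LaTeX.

An antiderivative is F(x) = - 3 x \sqrt{\frac{3 x}{2} + 3} \cos{\left(\frac{x}{2} + 1 \right)} - 6 \sqrt{\frac{3 x}{2} + 3} \cos{\left(\frac{x}{2} + 1 \right)}.

Recognize the product-rule pattern: f = u'v + uv' with u = - 2 \left(\frac{3 x}{2} + 3\right)^{\frac{3}{2}}, v = \cos{\left(\frac{x}{2} + 1 \right)}, so integration by parts undoes it.
Check: d/dx[- 3 x \sqrt{\frac{3 x}{2} + 3} \cos{\left(\frac{x}{2} + 1 \right)} - 6 \sqrt{\frac{3 x}{2} + 3} \cos{\left(\frac{x}{2} + 1 \right)}] = \frac{\sqrt{2} \left(3 \sqrt{3} x^{2} \sin{\left(\frac{x}{2} + 1 \right)} + 12 \sqrt{3} x \sin{\left(\frac{x}{2} + 1 \right)} - 9 \sqrt{3} x \cos{\left(\frac{x}{2} + 1 \right)} + 12 \sqrt{3} \sin{\left(\frac{x}{2} + 1 \right)} - 18 \sqrt{3} \cos{\left(\frac{x}{2} + 1 \right)}\right)}{4 \sqrt{x + 2}}, which equals f(x).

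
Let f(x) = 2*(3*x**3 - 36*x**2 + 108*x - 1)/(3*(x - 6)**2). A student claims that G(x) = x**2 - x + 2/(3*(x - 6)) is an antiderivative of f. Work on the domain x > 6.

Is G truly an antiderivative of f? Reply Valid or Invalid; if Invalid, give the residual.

d/dx[G] = (6*x**3 - 75*x**2 + 252*x - 110)/(3*x**2 - 36*x + 108)
d/dx[G] - f(x) = -1 != 0.

Invalid: d/dx[G] - f = -1, which is not 0.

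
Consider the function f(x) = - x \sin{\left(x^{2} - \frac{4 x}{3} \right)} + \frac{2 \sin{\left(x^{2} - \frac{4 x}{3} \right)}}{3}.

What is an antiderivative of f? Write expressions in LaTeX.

The substitution u = x^{2} - \frac{4 x}{3} works: f is exactly (dF/du)*(du/dx) for that inner function.
Check: d/dx[\frac{\cos{\left(x^{2} - \frac{4 x}{3} \right)}}{2}] = - x \sin{\left(x^{2} - \frac{4 x}{3} \right)} + \frac{2 \sin{\left(x^{2} - \frac{4 x}{3} \right)}}{3} = f(x).

An antiderivative is F(x) = \frac{\cos{\left(x^{2} - \frac{4 x}{3} \right)}}{2}.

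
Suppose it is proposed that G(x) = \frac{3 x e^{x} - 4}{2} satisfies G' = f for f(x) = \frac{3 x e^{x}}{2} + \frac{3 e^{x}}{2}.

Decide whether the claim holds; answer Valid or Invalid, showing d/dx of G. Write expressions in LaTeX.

Valid - differentiating G returns exactly f.

d/dx[G] = \frac{3 x e^{x}}{2} + \frac{3 e^{x}}{2}
This equals f(x) exactly, so the claim holds.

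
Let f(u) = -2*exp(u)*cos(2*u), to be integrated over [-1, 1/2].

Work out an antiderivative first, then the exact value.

For F(u) to be correct the identity F'(u) - f(u) = 0 must hold.
F(u) = -2*(2*sin(2*u) + cos(2*u))*exp(u)/5 is an antiderivative of f.
Check: d/du[-2*(2*sin(2*u) + cos(2*u))*exp(u)/5] = -2*exp(u)*cos(2*u) = f(u).
F(1/2) = -4*exp(1/2)*sin(1)/5 - 2*exp(1/2)*cos(1)/5; F(-1) = -2*exp(-1)*cos(2)/5 + 4*exp(-1)*sin(2)/5.
Integral = F(1/2) - F(-1) = -4*exp(1/2)*sin(1)/5 - 2*exp(1/2)*cos(1)/5 - 4*exp(-1)*sin(2)/5 + 2*exp(-1)*cos(2)/5.

Antiderivative: F(u) = -2*(2*sin(2*u) + cos(2*u))*exp(u)/5; value = -4*exp(1/2)*sin(1)/5 - 2*exp(1/2)*cos(1)/5 - 4*exp(-1)*sin(2)/5 + 2*exp(-1)*cos(2)/5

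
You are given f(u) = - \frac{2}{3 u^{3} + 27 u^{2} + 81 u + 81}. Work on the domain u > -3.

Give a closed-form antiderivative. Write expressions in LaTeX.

An antiderivative is F(u) = \frac{1}{3 u^{2} + 18 u + 27}.

Any candidate F(u) must reproduce f(u) exactly when differentiated.
Check: d/du[\frac{1}{3 u^{2} + 18 u + 27}] = - \frac{2}{3 u^{3} + 27 u^{2} + 81 u + 81} = f(u).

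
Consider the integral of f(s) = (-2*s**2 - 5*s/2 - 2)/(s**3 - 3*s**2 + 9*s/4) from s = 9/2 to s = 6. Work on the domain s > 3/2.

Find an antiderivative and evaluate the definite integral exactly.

The denominator factors as s*(2*s - 3)**2; partial fractions split f into directly integrable pieces: -20/(9*(2*s - 3)) - 82/(3*(2*s - 3)**2) - 8/(9*s).
F(s) = (-16*s*log(s) - 20*s*log(s - 3/2) + 24*log(s) + 30*log(s - 3/2) + 123)/(18*s - 27) is an antiderivative of f.
Check: d/ds[(-16*s*log(s) - 20*s*log(s - 3/2) + 24*log(s) + 30*log(s - 3/2) + 123)/(18*s - 27)] = (-8*s**2 - 10*s - 8)/(4*s**3 - 12*s**2 + 9*s), which equals f(s).
F(6) = -10*log(9/2)/9 - 8*log(6)/9 + 41/27; F(9/2) = -8*log(9/2)/9 - 10*log(3)/9 + 41/18.
Integral = F(6) - F(9/2) = -8*log(6)/9 - 41/54 - 2*log(9/2)/9 + 10*log(3)/9.

Antiderivative: F(s) = (-16*s*log(s) - 20*s*log(s - 3/2) + 24*log(s) + 30*log(s - 3/2) + 123)/(18*s - 27); value = -8*log(6)/9 - 41/54 - 2*log(9/2)/9 + 10*log(3)/9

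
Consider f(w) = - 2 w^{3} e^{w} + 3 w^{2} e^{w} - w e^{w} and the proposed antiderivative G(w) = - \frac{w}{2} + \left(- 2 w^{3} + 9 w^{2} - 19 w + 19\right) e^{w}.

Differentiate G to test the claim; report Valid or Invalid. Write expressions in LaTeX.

d/dw[G] = - 2 w^{3} e^{w} + 3 w^{2} e^{w} - w e^{w} - \frac{1}{2}
d/dw[G] - f(w) = - \frac{1}{2} != 0.

Invalid: d/dw[G] - f = - \frac{1}{2}, which is not 0.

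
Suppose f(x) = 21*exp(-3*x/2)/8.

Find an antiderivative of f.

An antiderivative is F(x) = -7*exp(-3*x/2)/4.

Check any antiderivative F(x) by computing F'(x) and comparing it with f(x).
Check: d/dx[-7*exp(-3*x/2)/4] = 21*exp(-3*x/2)/8 = f(x).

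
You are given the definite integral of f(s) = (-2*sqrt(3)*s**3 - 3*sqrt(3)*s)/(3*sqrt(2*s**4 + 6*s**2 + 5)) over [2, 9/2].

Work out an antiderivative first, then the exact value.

Antiderivative: F(s) = -sqrt(3)*sqrt(2*s**4 + 6*s**2 + 5)/6; value = -sqrt(45438)/24 + sqrt(183)/6

f matches the chain-rule pattern g'(h)*h' with inner function h(s) = 2*s**4/3 + 2*s**2 + 5/3; substituting u = h(s) collapses the integral.
F(s) = -sqrt(3)*sqrt(2*s**4 + 6*s**2 + 5)/6 is an antiderivative of f.
Check: d/ds[-sqrt(3)*sqrt(2*s**4 + 6*s**2 + 5)/6] = (-2*sqrt(3)*s**3 - 3*sqrt(3)*s)/(3*sqrt(2*s**4 + 6*s**2 + 5)) = f(s).
F(9/2) = -sqrt(45438)/24; F(2) = -sqrt(183)/6.
Integral = F(9/2) - F(2) = -sqrt(45438)/24 + sqrt(183)/6.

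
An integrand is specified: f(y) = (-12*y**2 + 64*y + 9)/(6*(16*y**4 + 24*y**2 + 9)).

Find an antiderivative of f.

An antiderivative is F(y) = y/(8*y**2 + 6) - 4/(12*y**2 + 9).

Recognize the product-rule pattern: f = u'v + uv' with u = 1/(4*y**2 + 3), v = y/2 - 4/3, so integration by parts undoes it.
Check: d/dy[y/(8*y**2 + 6) - 4/(12*y**2 + 9)] = (-12*y**2 + 64*y + 9)/(96*y**4 + 144*y**2 + 54), which equals f(y).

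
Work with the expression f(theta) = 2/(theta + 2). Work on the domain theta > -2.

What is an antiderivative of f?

A candidate is checked by its d/dtheta: the result must match f(theta).
Check: d/dtheta[2*log(theta/2 + 1)] = 2/(theta + 2) = f(theta).

An antiderivative is F(theta) = 2*log(theta/2 + 1).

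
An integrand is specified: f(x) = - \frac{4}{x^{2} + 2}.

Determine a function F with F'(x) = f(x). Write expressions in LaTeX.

For F(x) to be correct the identity F'(x) - f(x) = 0 must hold.
Check: d/dx[- 2 \sqrt{2} \operatorname{atan}{\left(\frac{\sqrt{2} x}{2} \right)}] = - \frac{4}{x^{2} + 2} = f(x).

An antiderivative is F(x) = - 2 \sqrt{2} \operatorname{atan}{\left(\frac{\sqrt{2} x}{2} \right)}.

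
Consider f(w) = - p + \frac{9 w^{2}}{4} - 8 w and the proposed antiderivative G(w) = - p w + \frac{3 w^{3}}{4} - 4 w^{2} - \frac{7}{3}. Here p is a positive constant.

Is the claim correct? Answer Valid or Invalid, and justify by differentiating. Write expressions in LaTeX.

Valid - differentiating G returns exactly f.

d/dw[G] = - p + \frac{9 w^{2}}{4} - 8 w
This equals f(w) exactly, so the claim holds.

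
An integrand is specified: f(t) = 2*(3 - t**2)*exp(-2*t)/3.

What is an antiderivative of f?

Recognize the product-rule pattern: f = u'v + uv' with u = t**2/3 + t/3 - 5/6, v = exp(-2*t), so integration by parts undoes it.
Check: d/dt[(2*t**2 + 2*t - 5)*exp(-2*t)/6] = (6 - 2*t**2)*exp(-2*t)/3, which equals f(t).

An antiderivative is F(t) = (2*t**2 + 2*t - 5)*exp(-2*t)/6.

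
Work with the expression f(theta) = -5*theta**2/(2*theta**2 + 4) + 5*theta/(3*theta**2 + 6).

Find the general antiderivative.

The integrand splits into summands that can be handled one at a time.
Check: d/dtheta[5*(-3*theta + log(theta**2 + 2) + 3*sqrt(2)*atan(sqrt(2)*theta/2))/6] = (-15*theta**2 + 10*theta)/(6*theta**2 + 12), which equals f(theta).

F(theta) = 5*(-3*theta + log(theta**2 + 2) + 3*sqrt(2)*atan(sqrt(2)*theta/2))/6 + C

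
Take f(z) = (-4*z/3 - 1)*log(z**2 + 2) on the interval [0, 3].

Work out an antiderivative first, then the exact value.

Antiderivative: F(z) = -2*z**2*log(z**2 + 2)/3 + 2*z**2/3 - z*log(z**2 + 2) + 2*z - 4*log(z**2 + 2)/3 - 2*sqrt(2)*atan(sqrt(2)*z/2); value = -31*log(11)/3 - 2*sqrt(2)*atan(3*sqrt(2)/2) + 4*log(2)/3 + 12

Since d/dz undoes antidifferentiation here, F'(z) = f(z) is required of F(z).
F(z) = -2*z**2*log(z**2 + 2)/3 + 2*z**2/3 - z*log(z**2 + 2) + 2*z - 4*log(z**2 + 2)/3 - 2*sqrt(2)*atan(sqrt(2)*z/2) is an antiderivative of f.
Check: d/dz[-2*z**2*log(z**2 + 2)/3 + 2*z**2/3 - z*log(z**2 + 2) + 2*z - 4*log(z**2 + 2)/3 - 2*sqrt(2)*atan(sqrt(2)*z/2)] = -4*z*log(z**2 + 2)/3 - log(z**2 + 2), which equals f(z).
F(3) = -31*log(11)/3 - 2*sqrt(2)*atan(3*sqrt(2)/2) + 12; F(0) = -4*log(2)/3.
Integral = F(3) - F(0) = -31*log(11)/3 - 2*sqrt(2)*atan(3*sqrt(2)/2) + 4*log(2)/3 + 12.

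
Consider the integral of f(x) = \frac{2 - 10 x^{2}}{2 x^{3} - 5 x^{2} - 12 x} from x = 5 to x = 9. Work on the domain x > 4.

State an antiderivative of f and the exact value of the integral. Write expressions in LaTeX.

Antiderivative: F(x) = - \frac{\log{\left(x \right)}}{6} - \frac{79 \log{\left(x - 4 \right)}}{22} - \frac{41 \log{\left(x + \frac{3}{2} \right)}}{33}; value = - \frac{113 \log{\left(5 \right)}}{33} - \frac{41 \log{\left(\frac{21}{2} \right)}}{33} - \frac{\log{\left(9 \right)}}{6} + \frac{41 \log{\left(\frac{13}{2} \right)}}{33}

The denominator factors as x \left(x - 4\right) \left(2 x + 3\right); partial fractions split f into directly integrable pieces: - \frac{82}{33 \left(2 x + 3\right)} - \frac{79}{22 \left(x - 4\right)} - \frac{1}{6 x}.
F(x) = - \frac{\log{\left(x \right)}}{6} - \frac{79 \log{\left(x - 4 \right)}}{22} - \frac{41 \log{\left(x + \frac{3}{2} \right)}}{33} is an antiderivative of f.
Check: d/dx[- \frac{\log{\left(x \right)}}{6} - \frac{79 \log{\left(x - 4 \right)}}{22} - \frac{41 \log{\left(x + \frac{3}{2} \right)}}{33}] = \frac{2 - 10 x^{2}}{2 x^{3} - 5 x^{2} - 12 x} = f(x).
F(9) = - \frac{79 \log{\left(5 \right)}}{22} - \frac{41 \log{\left(\frac{21}{2} \right)}}{33} - \frac{\log{\left(9 \right)}}{6}; F(5) = - \frac{41 \log{\left(\frac{13}{2} \right)}}{33} - \frac{\log{\left(5 \right)}}{6}.
Integral = F(9) - F(5) = - \frac{113 \log{\left(5 \right)}}{33} - \frac{41 \log{\left(\frac{21}{2} \right)}}{33} - \frac{\log{\left(9 \right)}}{6} + \frac{41 \log{\left(\frac{13}{2} \right)}}{33}.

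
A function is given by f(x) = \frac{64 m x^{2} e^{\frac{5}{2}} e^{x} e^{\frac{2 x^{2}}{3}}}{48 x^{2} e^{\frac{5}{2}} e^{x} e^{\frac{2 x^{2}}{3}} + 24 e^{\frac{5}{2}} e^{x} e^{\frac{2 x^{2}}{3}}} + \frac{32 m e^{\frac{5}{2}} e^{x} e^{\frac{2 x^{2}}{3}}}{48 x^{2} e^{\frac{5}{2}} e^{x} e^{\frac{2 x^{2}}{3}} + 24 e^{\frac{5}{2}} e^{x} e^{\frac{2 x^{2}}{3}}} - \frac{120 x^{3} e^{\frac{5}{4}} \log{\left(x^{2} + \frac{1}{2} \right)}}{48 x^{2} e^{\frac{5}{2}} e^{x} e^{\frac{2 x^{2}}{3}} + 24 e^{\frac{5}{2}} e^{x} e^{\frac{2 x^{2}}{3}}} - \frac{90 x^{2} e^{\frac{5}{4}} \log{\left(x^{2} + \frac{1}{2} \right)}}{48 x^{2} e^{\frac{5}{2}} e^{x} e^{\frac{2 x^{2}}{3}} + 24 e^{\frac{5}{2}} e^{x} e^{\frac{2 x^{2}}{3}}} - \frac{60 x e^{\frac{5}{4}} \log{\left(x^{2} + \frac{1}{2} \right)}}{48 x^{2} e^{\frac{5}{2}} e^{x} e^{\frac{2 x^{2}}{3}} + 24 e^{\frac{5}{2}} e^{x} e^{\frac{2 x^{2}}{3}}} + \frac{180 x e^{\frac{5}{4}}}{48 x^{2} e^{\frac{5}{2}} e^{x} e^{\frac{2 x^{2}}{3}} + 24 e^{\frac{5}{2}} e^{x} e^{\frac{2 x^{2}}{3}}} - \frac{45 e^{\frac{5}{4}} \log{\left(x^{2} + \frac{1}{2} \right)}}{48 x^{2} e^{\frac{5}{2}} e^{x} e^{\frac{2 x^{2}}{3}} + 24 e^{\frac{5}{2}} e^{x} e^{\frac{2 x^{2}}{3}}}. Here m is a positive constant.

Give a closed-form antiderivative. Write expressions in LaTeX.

Integrate term by term and add the pieces.
Check: d/dx[\frac{4 m x}{3} + \frac{15 e^{- \frac{2 x^{2}}{3} - x - \frac{5}{4}} \log{\left(x^{2} + \frac{1}{2} \right)}}{8}] = \frac{64 m x^{2} e^{\frac{5}{2}} e^{x} e^{\frac{2 x^{2}}{3}} + 32 m e^{\frac{5}{2}} e^{x} e^{\frac{2 x^{2}}{3}} - 120 x^{3} e^{\frac{5}{4}} \log{\left(x^{2} + \frac{1}{2} \right)} - 90 x^{2} e^{\frac{5}{4}} \log{\left(x^{2} + \frac{1}{2} \right)} - 60 x e^{\frac{5}{4}} \log{\left(x^{2} + \frac{1}{2} \right)} + 180 x e^{\frac{5}{4}} - 45 e^{\frac{5}{4}} \log{\left(x^{2} + \frac{1}{2} \right)}}{48 x^{2} e^{\frac{5}{2}} e^{x} e^{\frac{2 x^{2}}{3}} + 24 e^{\frac{5}{2}} e^{x} e^{\frac{2 x^{2}}{3}}}, which equals f(x).

An antiderivative is F(x) = \frac{4 m x}{3} + \frac{15 e^{- \frac{2 x^{2}}{3} - x - \frac{5}{4}} \log{\left(x^{2} + \frac{1}{2} \right)}}{8}.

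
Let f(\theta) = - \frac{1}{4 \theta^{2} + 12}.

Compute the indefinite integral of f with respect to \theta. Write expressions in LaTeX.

F(\theta) = - \frac{\sqrt{3} \operatorname{atan}{\left(\frac{\sqrt{3} \theta}{3} \right)}}{12} + C

An antiderivative F(\theta) passes only if d/d\theta[F] lands on f(\theta) exactly.
Check: d/d\theta[- \frac{\sqrt{3} \operatorname{atan}{\left(\frac{\sqrt{3} \theta}{3} \right)}}{12}] = - \frac{1}{4 \theta^{2} + 12} = f(\theta).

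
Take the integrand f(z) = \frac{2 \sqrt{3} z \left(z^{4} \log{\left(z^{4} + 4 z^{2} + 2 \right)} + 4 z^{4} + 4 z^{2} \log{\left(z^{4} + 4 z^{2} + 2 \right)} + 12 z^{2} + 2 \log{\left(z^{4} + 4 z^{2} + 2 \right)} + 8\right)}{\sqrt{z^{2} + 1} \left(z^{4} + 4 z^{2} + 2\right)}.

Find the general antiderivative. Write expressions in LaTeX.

F(z) = 2 \sqrt{3} \sqrt{z^{2} + 1} \log{\left(z^{4} + 4 z^{2} + 2 \right)} + C

f has the shape u'v + uv' for u = 2 \sqrt{3 z^{2} + 3} and v = \log{\left(z^{4} + 4 z^{2} + 2 \right)} — it is the derivative of the product u*v.
Check: d/dz[2 \sqrt{3} \sqrt{z^{2} + 1} \log{\left(z^{4} + 4 z^{2} + 2 \right)}] = \frac{2 \sqrt{3} z^{5} \log{\left(z^{4} + 4 z^{2} + 2 \right)} + 8 \sqrt{3} z^{5} + 8 \sqrt{3} z^{3} \log{\left(z^{4} + 4 z^{2} + 2 \right)} + 24 \sqrt{3} z^{3} + 4 \sqrt{3} z \log{\left(z^{4} + 4 z^{2} + 2 \right)} + 16 \sqrt{3} z}{z^{4} \sqrt{z^{2} + 1} + 4 z^{2} \sqrt{z^{2} + 1} + 2 \sqrt{z^{2} + 1}}, which equals f(z).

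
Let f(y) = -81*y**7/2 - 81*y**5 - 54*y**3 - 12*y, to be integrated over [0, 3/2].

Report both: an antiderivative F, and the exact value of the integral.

Antiderivative: F(y) = -(-3*y**2 - 2)**4/16; value = -1496529/4096

f matches the chain-rule pattern g'(h)*h' with inner function h(y) = -3*y**2/2 - 1; substituting u = h(y) collapses the integral.
F(y) = -(-3*y**2 - 2)**4/16 is an antiderivative of f.
Check: d/dy[-(-3*y**2 - 2)**4/16] = -81*y**7/2 - 81*y**5 - 54*y**3 - 12*y = f(y).
F(3/2) = -1500625/4096; F(0) = -1.
Integral = F(3/2) - F(0) = -1496529/4096.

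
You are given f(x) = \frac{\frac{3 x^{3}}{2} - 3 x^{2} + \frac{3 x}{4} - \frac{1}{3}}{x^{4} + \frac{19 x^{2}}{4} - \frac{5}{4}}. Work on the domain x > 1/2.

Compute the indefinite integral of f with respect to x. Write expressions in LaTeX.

F(x) = - \frac{125 \log{\left(x - \frac{1}{2} \right)} - 395 \log{\left(x + \frac{1}{2} \right)} - 810 \log{\left(x^{2} + 5 \right)} + 704 \sqrt{5} \operatorname{atan}{\left(\frac{\sqrt{5} x}{5} \right)}}{1260} + C

The denominator factors as 3 \left(2 x - 1\right) \left(2 x + 1\right) \left(x^{2} + 5\right); partial fractions split f into directly integrable pieces: \frac{81 x - 176}{63 \left(x^{2} + 5\right)} + \frac{79}{126 \left(2 x + 1\right)} - \frac{25}{126 \left(2 x - 1\right)}.
Check: d/dx[- \frac{125 \log{\left(x - \frac{1}{2} \right)} - 395 \log{\left(x + \frac{1}{2} \right)} - 810 \log{\left(x^{2} + 5 \right)} + 704 \sqrt{5} \operatorname{atan}{\left(\frac{\sqrt{5} x}{5} \right)}}{1260}] = \frac{18 x^{3} - 36 x^{2} + 9 x - 4}{12 x^{4} + 57 x^{2} - 15}, which equals f(x).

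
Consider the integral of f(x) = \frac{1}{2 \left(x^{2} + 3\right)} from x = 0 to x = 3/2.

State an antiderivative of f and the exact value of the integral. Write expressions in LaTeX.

Check any antiderivative F(x) by computing F'(x) and comparing it with f(x).
F(x) = \frac{\sqrt{3} \operatorname{atan}{\left(\frac{\sqrt{3} x}{3} \right)}}{6} is an antiderivative of f.
Check: d/dx[\frac{\sqrt{3} \operatorname{atan}{\left(\frac{\sqrt{3} x}{3} \right)}}{6}] = \frac{1}{2 x^{2} + 6}, which equals f(x).
F(3/2) = \frac{\sqrt{3} \operatorname{atan}{\left(\frac{\sqrt{3}}{2} \right)}}{6}; F(0) = 0.
Integral = F(3/2) - F(0) = \frac{\sqrt{3} \operatorname{atan}{\left(\frac{\sqrt{3}}{2} \right)}}{6}.

Antiderivative: F(x) = \frac{\sqrt{3} \operatorname{atan}{\left(\frac{\sqrt{3} x}{3} \right)}}{6}; value = \frac{\sqrt{3} \operatorname{atan}{\left(\frac{\sqrt{3}}{2} \right)}}{6}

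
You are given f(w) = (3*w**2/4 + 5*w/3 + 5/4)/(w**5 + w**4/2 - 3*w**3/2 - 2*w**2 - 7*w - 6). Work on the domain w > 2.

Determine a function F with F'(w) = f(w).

The denominator factors as 6*(w - 2)*(w + 1)*(2*w + 3)*(w**2 + 2); partial fractions split f into directly integrable pieces: -(193*w + 416)/(1836*(w**2 + 2)) + 2/(17*(2*w + 3)) - 2/(27*(w + 1)) + 13/(108*(w - 2)).
Check: d/dw[(442*log(w - 2) - 272*log(w + 1) + 216*log(w + 3/2) - 193*log(w**2 + 2) - 416*sqrt(2)*atan(sqrt(2)*w/2))/3672] = (9*w**2 + 20*w + 15)/(12*w**5 + 6*w**4 - 18*w**3 - 24*w**2 - 84*w - 72), which equals f(w).

An antiderivative is F(w) = (442*log(w - 2) - 272*log(w + 1) + 216*log(w + 3/2) - 193*log(w**2 + 2) - 416*sqrt(2)*atan(sqrt(2)*w/2))/3672.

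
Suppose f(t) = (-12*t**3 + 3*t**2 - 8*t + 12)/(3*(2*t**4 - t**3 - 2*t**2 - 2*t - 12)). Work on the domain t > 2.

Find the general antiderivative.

Factor the denominator (3*(t - 2)*(2*t + 3)*(t**2 + 2)) and decompose: f = -(77*t + 46)/(153*(t**2 + 2)) - 190/(119*(2*t + 3)) - 44/(63*(t - 2)); each piece integrates to a log, atan, or power term.
Check: d/dt[-44*log(t - 2)/63 - 95*log(t + 3/2)/119 - 77*log(t**2 + 2)/306 - 23*sqrt(2)*atan(sqrt(2)*t/2)/153] = (-12*t**3 + 3*t**2 - 8*t + 12)/(6*t**4 - 3*t**3 - 6*t**2 - 6*t - 36), which equals f(t).

F(t) = -44*log(t - 2)/63 - 95*log(t + 3/2)/119 - 77*log(t**2 + 2)/306 - 23*sqrt(2)*atan(sqrt(2)*t/2)/153 + C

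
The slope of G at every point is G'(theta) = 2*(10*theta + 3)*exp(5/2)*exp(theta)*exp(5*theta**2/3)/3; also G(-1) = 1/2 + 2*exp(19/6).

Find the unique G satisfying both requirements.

G(theta) = 2*exp(5*theta**2/3 + theta + 5/2) + 1/2

The substitution u = 5*theta**2/3 + theta + 5/2 works: G'(theta) is exactly (dG/du)*(du/dtheta) for that inner function.
A general antiderivative is 2*exp(5*theta**2/3 + theta + 5/2) + C.
The condition gives C = 1/2 + 2*exp(19/6) - (2*exp(19/6)) = 1/2.
So G(theta) = 2*exp(5*theta**2/3 + theta + 5/2) + 1/2.
Check: d/dtheta[2*exp(5*theta**2/3 + theta + 5/2) + 1/2] = 20*theta*exp(5/2)*exp(theta)*exp(5*theta**2/3)/3 + 2*exp(5/2)*exp(theta)*exp(5*theta**2/3), which equals G'(theta).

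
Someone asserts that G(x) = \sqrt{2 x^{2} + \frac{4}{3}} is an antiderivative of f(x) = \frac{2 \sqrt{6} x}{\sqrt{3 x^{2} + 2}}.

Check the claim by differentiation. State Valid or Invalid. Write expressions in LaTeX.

Invalid: d/dx[G] - f = - \frac{\sqrt{6} x}{\sqrt{3 x^{2} + 2}}, which is not 0.

d/dx[G] = \frac{\sqrt{6} x}{\sqrt{3 x^{2} + 2}}
d/dx[G] - f(x) = - \frac{\sqrt{6} x}{\sqrt{3 x^{2} + 2}} != 0.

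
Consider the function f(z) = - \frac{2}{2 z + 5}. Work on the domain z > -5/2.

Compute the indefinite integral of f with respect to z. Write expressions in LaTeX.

Since d/dz undoes antidifferentiation here, F'(z) = f(z) is required of F(z).
Check: d/dz[- \log{\left(z + \frac{5}{2} \right)}] = - \frac{2}{2 z + 5} = f(z).

F(z) = - \log{\left(z + \frac{5}{2} \right)} + C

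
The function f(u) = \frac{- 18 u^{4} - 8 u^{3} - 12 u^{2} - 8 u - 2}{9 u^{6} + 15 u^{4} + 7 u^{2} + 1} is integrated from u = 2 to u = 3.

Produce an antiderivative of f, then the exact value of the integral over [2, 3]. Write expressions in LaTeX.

Antiderivative: F(u) = - \frac{2 \left(9 u^{2} \operatorname{atan}{\left(u \right)} + 3 \operatorname{atan}{\left(u \right)} - 2\right)}{3 \left(3 u^{2} + 1\right)}; value = - 2 \operatorname{atan}{\left(3 \right)} - \frac{5}{91} + 2 \operatorname{atan}{\left(2 \right)}

An antiderivative F(u) passes only if d/du[F] lands on f(u) exactly.
F(u) = - \frac{2 \left(9 u^{2} \operatorname{atan}{\left(u \right)} + 3 \operatorname{atan}{\left(u \right)} - 2\right)}{3 \left(3 u^{2} + 1\right)} is an antiderivative of f.
Check: d/du[- \frac{2 \left(9 u^{2} \operatorname{atan}{\left(u \right)} + 3 \operatorname{atan}{\left(u \right)} - 2\right)}{3 \left(3 u^{2} + 1\right)}] = \frac{- 18 u^{4} - 8 u^{3} - 12 u^{2} - 8 u - 2}{9 u^{6} + 15 u^{4} + 7 u^{2} + 1} = f(u).
F(3) = \frac{1}{21} - 2 \operatorname{atan}{\left(3 \right)}; F(2) = \frac{4}{39} - 2 \operatorname{atan}{\left(2 \right)}.
Integral = F(3) - F(2) = - 2 \operatorname{atan}{\left(3 \right)} - \frac{5}{91} + 2 \operatorname{atan}{\left(2 \right)}.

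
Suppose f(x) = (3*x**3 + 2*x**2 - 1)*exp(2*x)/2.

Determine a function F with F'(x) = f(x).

Recognize the product-rule pattern: f = u'v + uv' with u = 3*x**3/4 - 5*x**2/8 + 5*x/8 - 9/16, v = exp(2*x), so integration by parts undoes it.
Check: d/dx[3*x**3*exp(2*x)/4 - 5*x**2*exp(2*x)/8 + 5*x*exp(2*x)/8 - 9*exp(2*x)/16] = 3*x**3*exp(2*x)/2 + x**2*exp(2*x) - exp(2*x)/2, which equals f(x).

An antiderivative is F(x) = 3*x**3*exp(2*x)/4 - 5*x**2*exp(2*x)/8 + 5*x*exp(2*x)/8 - 9*exp(2*x)/16.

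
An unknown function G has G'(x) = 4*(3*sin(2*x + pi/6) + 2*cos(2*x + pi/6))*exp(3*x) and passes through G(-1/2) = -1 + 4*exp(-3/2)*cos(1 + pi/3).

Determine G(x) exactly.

G'(x) has the shape u'v + uv' for u = 4*exp(3*x) and v = sin(2*x + pi/6) — it is the derivative of the product u*v.
A general antiderivative is 4*exp(3*x)*sin(2*x + pi/6) + C.
The condition gives C = -1 + 4*exp(-3/2)*cos(1 + pi/3) - (4*exp(-3/2)*cos(1 + pi/3)) = -1.
So G(x) = 4*exp(3*x)*sin(2*x + pi/6) - 1.
Check: d/dx[4*exp(3*x)*sin(2*x + pi/6) - 1] = 12*exp(3*x)*sin(2*x + pi/6) + 8*exp(3*x)*cos(2*x + pi/6), which equals G'(x).

G(x) = 4*exp(3*x)*sin(2*x + pi/6) - 1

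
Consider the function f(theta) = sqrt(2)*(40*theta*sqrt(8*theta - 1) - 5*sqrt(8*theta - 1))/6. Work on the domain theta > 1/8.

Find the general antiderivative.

Whatever form F(theta) takes, F'(theta) = f(theta) is non-negotiable.
Check: d/dtheta[(4*theta - 1/2)**(5/2)/3] = sqrt(2)*(40*theta*sqrt(8*theta - 1) - 5*sqrt(8*theta - 1))/6 = f(theta).

F(theta) = (4*theta - 1/2)**(5/2)/3 + C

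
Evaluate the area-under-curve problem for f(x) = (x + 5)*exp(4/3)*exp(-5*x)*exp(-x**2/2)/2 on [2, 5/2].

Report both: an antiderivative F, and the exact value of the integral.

f matches the chain-rule pattern g'(h)*h' with inner function h(x) = -x**2/2 - 5*x + 4/3; substituting u = h(x) collapses the integral.
F(x) = -exp(-x**2/2 - 5*x + 4/3)/2 is an antiderivative of f.
Check: d/dx[-exp(-x**2/2 - 5*x + 4/3)/2] = (x + 5)*exp(4/3)*exp(-5*x)*exp(-x**2/2)/2 = f(x).
F(5/2) = -exp(-343/24)/2; F(2) = -exp(-32/3)/2.
Integral = F(5/2) - F(2) = -exp(-343/24)/2 + exp(-32/3)/2.

Antiderivative: F(x) = -exp(-x**2/2 - 5*x + 4/3)/2; value = -exp(-343/24)/2 + exp(-32/3)/2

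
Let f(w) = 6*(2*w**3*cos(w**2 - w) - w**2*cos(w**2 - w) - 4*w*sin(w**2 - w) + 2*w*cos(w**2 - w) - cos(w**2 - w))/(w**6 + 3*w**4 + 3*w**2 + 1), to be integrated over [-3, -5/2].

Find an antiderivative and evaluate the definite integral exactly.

Antiderivative: F(w) = 6*sin(w**2 - w)/(w**4 + 2*w**2 + 1); value = -3*sin(12)/50 + 96*sin(35/4)/841

Recognize the product-rule pattern: f = u'v + uv' with u = 6/(w**4 + 2*w**2 + 1), v = sin(w**2 - w), so integration by parts undoes it.
F(w) = 6*sin(w**2 - w)/(w**4 + 2*w**2 + 1) is an antiderivative of f.
Check: d/dw[6*sin(w**2 - w)/(w**4 + 2*w**2 + 1)] = (12*w**3*cos(w**2 - w) - 6*w**2*cos(w**2 - w) - 24*w*sin(w**2 - w) + 12*w*cos(w**2 - w) - 6*cos(w**2 - w))/(w**6 + 3*w**4 + 3*w**2 + 1), which equals f(w).
F(-5/2) = 96*sin(35/4)/841; F(-3) = 3*sin(12)/50.
Integral = F(-5/2) - F(-3) = -3*sin(12)/50 + 96*sin(35/4)/841.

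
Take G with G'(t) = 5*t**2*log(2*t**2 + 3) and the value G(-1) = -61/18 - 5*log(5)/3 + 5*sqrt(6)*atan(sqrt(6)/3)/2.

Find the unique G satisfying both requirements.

G(t) = 5*t**3*log(2*t**2 + 3)/3 - 10*t**3/9 + 5*t - 5*sqrt(6)*atan(sqrt(6)*t/3)/2 + 1/2

Whatever form G(t) takes, its d/dt must return the stated G'(t).
A general antiderivative is 5*t**3*log(2*t**2 + 3)/3 - 10*t**3/9 + 5*t - 5*sqrt(6)*atan(sqrt(6)*t/3)/2 + C.
The condition gives C = -61/18 - 5*log(5)/3 + 5*sqrt(6)*atan(sqrt(6)/3)/2 - (-35/9 - 5*log(5)/3 + 5*sqrt(6)*atan(sqrt(6)/3)/2) = 1/2.
So G(t) = 5*t**3*log(2*t**2 + 3)/3 - 10*t**3/9 + 5*t - 5*sqrt(6)*atan(sqrt(6)*t/3)/2 + 1/2.
Check: d/dt[5*t**3*log(2*t**2 + 3)/3 - 10*t**3/9 + 5*t - 5*sqrt(6)*atan(sqrt(6)*t/3)/2 + 1/2] = 5*t**2*log(2*t**2 + 3) = G'(t).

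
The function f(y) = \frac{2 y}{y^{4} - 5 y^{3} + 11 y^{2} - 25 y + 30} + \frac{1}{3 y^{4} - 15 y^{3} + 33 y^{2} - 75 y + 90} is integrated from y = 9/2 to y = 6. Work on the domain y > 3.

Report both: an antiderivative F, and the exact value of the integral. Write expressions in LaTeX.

Antiderivative: F(y) = \frac{19 \log{\left(y - 3 \right)}}{42} - \frac{13 \log{\left(y - 2 \right)}}{27} + \frac{11 \log{\left(y^{2} + 5 \right)}}{756} - \frac{149 \sqrt{5} \operatorname{atan}{\left(\frac{\sqrt{5} y}{5} \right)}}{1890}; value = - \frac{13 \log{\left(4 \right)}}{27} - \frac{149 \sqrt{5} \operatorname{atan}{\left(\frac{6 \sqrt{5}}{5} \right)}}{1890} - \frac{19 \log{\left(\frac{3}{2} \right)}}{42} - \frac{11 \log{\left(\frac{101}{4} \right)}}{756} + \frac{11 \log{\left(41 \right)}}{756} + \frac{149 \sqrt{5} \operatorname{atan}{\left(\frac{9 \sqrt{5}}{10} \right)}}{1890} + \frac{13 \log{\left(\frac{5}{2} \right)}}{27} + \frac{19 \log{\left(3 \right)}}{42}

The denominator factors as 3 \left(y - 3\right) \left(y - 2\right) \left(y^{2} + 5\right); partial fractions split f into directly integrable pieces: \frac{11 y - 149}{378 \left(y^{2} + 5\right)} - \frac{13}{27 \left(y - 2\right)} + \frac{19}{42 \left(y - 3\right)}.
F(y) = \frac{19 \log{\left(y - 3 \right)}}{42} - \frac{13 \log{\left(y - 2 \right)}}{27} + \frac{11 \log{\left(y^{2} + 5 \right)}}{756} - \frac{149 \sqrt{5} \operatorname{atan}{\left(\frac{\sqrt{5} y}{5} \right)}}{1890} is an antiderivative of f.
Check: d/dy[\frac{19 \log{\left(y - 3 \right)}}{42} - \frac{13 \log{\left(y - 2 \right)}}{27} + \frac{11 \log{\left(y^{2} + 5 \right)}}{756} - \frac{149 \sqrt{5} \operatorname{atan}{\left(\frac{\sqrt{5} y}{5} \right)}}{1890}] = \frac{6 y + 1}{3 y^{4} - 15 y^{3} + 33 y^{2} - 75 y + 90}, which equals f(y).
F(6) = - \frac{13 \log{\left(4 \right)}}{27} - \frac{149 \sqrt{5} \operatorname{atan}{\left(\frac{6 \sqrt{5}}{5} \right)}}{1890} + \frac{11 \log{\left(41 \right)}}{756} + \frac{19 \log{\left(3 \right)}}{42}; F(9/2) = - \frac{13 \log{\left(\frac{5}{2} \right)}}{27} - \frac{149 \sqrt{5} \operatorname{atan}{\left(\frac{9 \sqrt{5}}{10} \right)}}{1890} + \frac{11 \log{\left(\frac{101}{4} \right)}}{756} + \frac{19 \log{\left(\frac{3}{2} \right)}}{42}.
Integral = F(6) - F(9/2) = - \frac{13 \log{\left(4 \right)}}{27} - \frac{149 \sqrt{5} \operatorname{atan}{\left(\frac{6 \sqrt{5}}{5} \right)}}{1890} - \frac{19 \log{\left(\frac{3}{2} \right)}}{42} - \frac{11 \log{\left(\frac{101}{4} \right)}}{756} + \frac{11 \log{\left(41 \right)}}{756} + \frac{149 \sqrt{5} \operatorname{atan}{\left(\frac{9 \sqrt{5}}{10} \right)}}{1890} + \frac{13 \log{\left(\frac{5}{2} \right)}}{27} + \frac{19 \log{\left(3 \right)}}{42}.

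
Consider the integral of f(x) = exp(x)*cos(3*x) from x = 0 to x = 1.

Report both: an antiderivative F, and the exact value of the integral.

Antiderivative: F(x) = (3*sin(3*x) + cos(3*x))*exp(x)/10; value = exp(1)*cos(3)/10 - 1/10 + 3*exp(1)*sin(3)/10

Whatever form F(x) takes, F'(x) = f(x) is non-negotiable.
F(x) = (3*sin(3*x) + cos(3*x))*exp(x)/10 is an antiderivative of f.
Check: d/dx[(3*sin(3*x) + cos(3*x))*exp(x)/10] = exp(x)*cos(3*x) = f(x).
F(1) = exp(1)*cos(3)/10 + 3*exp(1)*sin(3)/10; F(0) = 1/10.
Integral = F(1) - F(0) = exp(1)*cos(3)/10 - 1/10 + 3*exp(1)*sin(3)/10.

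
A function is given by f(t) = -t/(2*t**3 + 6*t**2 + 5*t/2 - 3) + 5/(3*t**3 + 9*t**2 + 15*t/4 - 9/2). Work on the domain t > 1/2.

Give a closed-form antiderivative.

The denominator factors as 3*(t + 2)*(2*t - 1)*(2*t + 3); partial fractions split f into directly integrable pieces: -29/(6*(2*t + 3)) + 17/(30*(2*t - 1)) + 32/(15*(t + 2)).
Check: d/dt[17*log(t - 1/2)/60 - 29*log(t + 3/2)/12 + 32*log(t + 2)/15] = (20 - 6*t)/(12*t**3 + 36*t**2 + 15*t - 18), which equals f(t).

An antiderivative is F(t) = 17*log(t - 1/2)/60 - 29*log(t + 3/2)/12 + 32*log(t + 2)/15.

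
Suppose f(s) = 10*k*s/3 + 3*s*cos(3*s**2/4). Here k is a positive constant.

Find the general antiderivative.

F(s) = (5*k*s**2 + 6*sin(3*s**2/4))/3 + C

The integrand splits into summands that can be handled one at a time.
Check: d/ds[(5*k*s**2 + 6*sin(3*s**2/4))/3] = 10*k*s/3 + 3*s*cos(3*s**2/4) = f(s).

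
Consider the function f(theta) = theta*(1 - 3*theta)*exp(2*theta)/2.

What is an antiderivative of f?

f has the shape u'v + uv' for u = -3*theta**2/4 + theta - 1/2 and v = exp(2*theta) — it is the derivative of the product u*v.
Check: d/dtheta[-3*theta**2*exp(2*theta)/4 + theta*exp(2*theta) - exp(2*theta)/2] = -3*theta**2*exp(2*theta)/2 + theta*exp(2*theta)/2, which equals f(theta).

An antiderivative is F(theta) = -3*theta**2*exp(2*theta)/4 + theta*exp(2*theta) - exp(2*theta)/2.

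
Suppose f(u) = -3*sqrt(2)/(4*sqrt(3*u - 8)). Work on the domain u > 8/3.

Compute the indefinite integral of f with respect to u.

Recover f(u) by differentiating a candidate F(u); any mismatch rules it out.
Check: d/du[-sqrt(2)*sqrt(3*u - 8)/2] = -3*sqrt(2)/(4*sqrt(3*u - 8)) = f(u).

F(u) = -sqrt(2)*sqrt(3*u - 8)/2 + C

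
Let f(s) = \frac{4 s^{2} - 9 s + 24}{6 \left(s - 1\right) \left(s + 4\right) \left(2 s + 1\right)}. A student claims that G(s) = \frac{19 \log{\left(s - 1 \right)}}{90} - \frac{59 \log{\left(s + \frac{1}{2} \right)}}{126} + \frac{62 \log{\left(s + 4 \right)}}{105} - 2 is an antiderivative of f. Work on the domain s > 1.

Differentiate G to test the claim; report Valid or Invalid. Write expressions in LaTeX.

d/ds[G] = \frac{4 s^{2} - 9 s + 24}{12 s^{3} + 42 s^{2} - 30 s - 24}
This equals f(s) exactly, so the claim holds.

Valid. The derivative of G reproduces f.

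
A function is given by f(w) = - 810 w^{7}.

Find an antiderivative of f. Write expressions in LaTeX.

An antiderivative is F(w) = - \frac{405 w^{8}}{4}.

A candidate is checked by its d/dw: the result must match f(w).
Check: d/dw[- \frac{405 w^{8}}{4}] = - 810 w^{7} = f(w).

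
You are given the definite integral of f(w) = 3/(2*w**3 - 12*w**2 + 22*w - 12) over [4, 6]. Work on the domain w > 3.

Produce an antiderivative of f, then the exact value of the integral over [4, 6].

The denominator factors as 2*(w - 3)*(w - 2)*(w - 1); partial fractions split f into directly integrable pieces: 3/(4*(w - 1)) - 3/(2*(w - 2)) + 3/(4*(w - 3)).
F(w) = -3*log(w - 2)/2 + 3*log(w**2 - 4*w + 3)/4 is an antiderivative of f.
Check: d/dw[-3*log(w - 2)/2 + 3*log(w**2 - 4*w + 3)/4] = 3/(2*w**3 - 12*w**2 + 22*w - 12) = f(w).
F(6) = -3*log(4)/2 + 3*log(15)/4; F(4) = -3*log(2)/2 + 3*log(3)/4.
Integral = F(6) - F(4) = -3*log(4)/2 - 3*log(3)/4 + 3*log(2)/2 + 3*log(15)/4.

Antiderivative: F(w) = -3*log(w - 2)/2 + 3*log(w**2 - 4*w + 3)/4; value = -3*log(4)/2 - 3*log(3)/4 + 3*log(2)/2 + 3*log(15)/4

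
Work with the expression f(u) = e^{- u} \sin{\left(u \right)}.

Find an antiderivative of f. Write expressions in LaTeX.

For F(u) to be correct the identity F'(u) - f(u) = 0 must hold.
Check: d/du[- \frac{e^{- u} \sin{\left(u \right)}}{2} - \frac{e^{- u} \cos{\left(u \right)}}{2}] = e^{- u} \sin{\left(u \right)} = f(u).

An antiderivative is F(u) = - \frac{e^{- u} \sin{\left(u \right)}}{2} - \frac{e^{- u} \cos{\left(u \right)}}{2}.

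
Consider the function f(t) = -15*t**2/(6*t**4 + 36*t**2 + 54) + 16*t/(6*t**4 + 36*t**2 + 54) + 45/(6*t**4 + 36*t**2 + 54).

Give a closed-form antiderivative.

An antiderivative is F(t) = (5*t/2 - 4/3)/(t**2 + 3).

Recognize the product-rule pattern: f = u'v + uv' with u = 1/(t**2 + 3), v = 5*t/2 - 4/3, so integration by parts undoes it.
Check: d/dt[(5*t/2 - 4/3)/(t**2 + 3)] = (-15*t**2 + 16*t + 45)/(6*t**4 + 36*t**2 + 54), which equals f(t).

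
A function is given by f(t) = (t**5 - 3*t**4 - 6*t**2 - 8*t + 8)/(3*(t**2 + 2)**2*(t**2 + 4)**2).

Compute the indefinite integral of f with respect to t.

Differentiate the proposed F(t) back; it has to land on f(t) exactly.
Check: d/dt[(-t**2 + 2*t)/(6*t**4 + 36*t**2 + 48)] = (t**5 - 3*t**4 - 6*t**2 - 8*t + 8)/(3*t**8 + 36*t**6 + 156*t**4 + 288*t**2 + 192), which equals f(t).

F(t) = (-t**2 + 2*t)/(6*t**4 + 36*t**2 + 48) + C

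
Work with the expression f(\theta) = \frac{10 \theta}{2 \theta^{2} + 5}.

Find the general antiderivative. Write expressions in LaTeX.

F(\theta) = \frac{5 \log{\left(2 \theta^{2} + 5 \right)}}{2} + C

f matches the chain-rule pattern g'(h)*h' with inner function h(\theta) = 2 \theta^{2} + 5; substituting u = h(\theta) collapses the integral.
Check: d/d\theta[\frac{5 \log{\left(2 \theta^{2} + 5 \right)}}{2}] = \frac{10 \theta}{2 \theta^{2} + 5} = f(\theta).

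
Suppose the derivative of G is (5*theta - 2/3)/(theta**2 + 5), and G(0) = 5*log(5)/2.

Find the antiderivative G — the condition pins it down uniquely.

G(theta) = 5*log(theta**2 + 5)/2 - 2*sqrt(5)*atan(sqrt(5)*theta/5)/15

Recover the given G'(theta) by differentiating a candidate G(theta); any mismatch rules it out.
A general antiderivative is 5*log(theta**2 + 5)/2 - 2*sqrt(5)*atan(sqrt(5)*theta/5)/15 + C.
The condition gives C = 5*log(5)/2 - (5*log(5)/2) = 0.
So G(theta) = 5*log(theta**2 + 5)/2 - 2*sqrt(5)*atan(sqrt(5)*theta/5)/15.
Check: d/dtheta[5*log(theta**2 + 5)/2 - 2*sqrt(5)*atan(sqrt(5)*theta/5)/15] = (15*theta - 2)/(3*theta**2 + 15), which equals G'(theta).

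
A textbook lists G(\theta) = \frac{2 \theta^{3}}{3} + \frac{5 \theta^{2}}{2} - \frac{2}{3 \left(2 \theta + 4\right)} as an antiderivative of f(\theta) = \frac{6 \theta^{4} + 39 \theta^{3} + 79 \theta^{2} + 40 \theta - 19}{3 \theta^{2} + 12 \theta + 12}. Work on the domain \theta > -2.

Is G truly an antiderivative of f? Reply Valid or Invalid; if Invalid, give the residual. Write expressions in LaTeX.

d/d\theta[G] = \frac{6 \theta^{4} + 39 \theta^{3} + 84 \theta^{2} + 60 \theta + 1}{3 \theta^{2} + 12 \theta + 12}
d/d\theta[G] - f(\theta) = \frac{5}{3} != 0.

Invalid: d/d\theta[G] - f = \frac{5}{3}, which is not 0.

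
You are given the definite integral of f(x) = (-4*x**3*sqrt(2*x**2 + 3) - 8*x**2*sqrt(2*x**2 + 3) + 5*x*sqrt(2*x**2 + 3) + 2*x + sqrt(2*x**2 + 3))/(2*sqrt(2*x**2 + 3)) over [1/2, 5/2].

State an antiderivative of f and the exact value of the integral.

Check any antiderivative F(x) by computing F'(x) and comparing it with f(x).
F(x) = -x**4/2 - 4*x**3/3 + 5*x**2/4 + x/2 + sqrt(2*x**2 + 3)/2 is an antiderivative of f.
Check: d/dx[-x**4/2 - 4*x**3/3 + 5*x**2/4 + x/2 + sqrt(2*x**2 + 3)/2] = (-4*x**3*sqrt(2*x**2 + 3) - 8*x**2*sqrt(2*x**2 + 3) + 5*x*sqrt(2*x**2 + 3) + 2*x + sqrt(2*x**2 + 3))/(2*sqrt(2*x**2 + 3)) = f(x).
F(5/2) = -3005/96 + sqrt(62)/4; F(1/2) = 35/96 + sqrt(14)/4.
Integral = F(5/2) - F(1/2) = -95/3 - sqrt(14)/4 + sqrt(62)/4.

Antiderivative: F(x) = -x**4/2 - 4*x**3/3 + 5*x**2/4 + x/2 + sqrt(2*x**2 + 3)/2; value = -95/3 - sqrt(14)/4 + sqrt(62)/4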